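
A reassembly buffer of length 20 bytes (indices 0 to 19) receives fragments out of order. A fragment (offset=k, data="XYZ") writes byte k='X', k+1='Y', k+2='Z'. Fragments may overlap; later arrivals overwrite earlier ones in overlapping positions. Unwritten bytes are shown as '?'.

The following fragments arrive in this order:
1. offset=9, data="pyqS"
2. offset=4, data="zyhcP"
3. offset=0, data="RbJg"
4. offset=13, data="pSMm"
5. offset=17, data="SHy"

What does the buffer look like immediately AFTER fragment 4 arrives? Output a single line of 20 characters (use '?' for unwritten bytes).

Fragment 1: offset=9 data="pyqS" -> buffer=?????????pyqS???????
Fragment 2: offset=4 data="zyhcP" -> buffer=????zyhcPpyqS???????
Fragment 3: offset=0 data="RbJg" -> buffer=RbJgzyhcPpyqS???????
Fragment 4: offset=13 data="pSMm" -> buffer=RbJgzyhcPpyqSpSMm???

Answer: RbJgzyhcPpyqSpSMm???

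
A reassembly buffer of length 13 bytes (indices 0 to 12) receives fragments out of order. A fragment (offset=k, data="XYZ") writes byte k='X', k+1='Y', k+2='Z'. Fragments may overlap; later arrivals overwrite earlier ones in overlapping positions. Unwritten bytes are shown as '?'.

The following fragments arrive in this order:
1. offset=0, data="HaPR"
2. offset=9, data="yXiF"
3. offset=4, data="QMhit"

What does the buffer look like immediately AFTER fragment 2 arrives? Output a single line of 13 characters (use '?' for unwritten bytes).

Answer: HaPR?????yXiF

Derivation:
Fragment 1: offset=0 data="HaPR" -> buffer=HaPR?????????
Fragment 2: offset=9 data="yXiF" -> buffer=HaPR?????yXiF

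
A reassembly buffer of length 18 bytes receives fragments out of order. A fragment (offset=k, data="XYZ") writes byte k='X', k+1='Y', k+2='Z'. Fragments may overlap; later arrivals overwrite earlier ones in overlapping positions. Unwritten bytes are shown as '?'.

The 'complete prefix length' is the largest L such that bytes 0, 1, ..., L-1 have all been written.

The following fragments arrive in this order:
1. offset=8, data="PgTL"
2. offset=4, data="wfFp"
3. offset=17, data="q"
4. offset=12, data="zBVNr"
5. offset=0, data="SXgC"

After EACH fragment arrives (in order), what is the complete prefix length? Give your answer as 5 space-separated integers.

Fragment 1: offset=8 data="PgTL" -> buffer=????????PgTL?????? -> prefix_len=0
Fragment 2: offset=4 data="wfFp" -> buffer=????wfFpPgTL?????? -> prefix_len=0
Fragment 3: offset=17 data="q" -> buffer=????wfFpPgTL?????q -> prefix_len=0
Fragment 4: offset=12 data="zBVNr" -> buffer=????wfFpPgTLzBVNrq -> prefix_len=0
Fragment 5: offset=0 data="SXgC" -> buffer=SXgCwfFpPgTLzBVNrq -> prefix_len=18

Answer: 0 0 0 0 18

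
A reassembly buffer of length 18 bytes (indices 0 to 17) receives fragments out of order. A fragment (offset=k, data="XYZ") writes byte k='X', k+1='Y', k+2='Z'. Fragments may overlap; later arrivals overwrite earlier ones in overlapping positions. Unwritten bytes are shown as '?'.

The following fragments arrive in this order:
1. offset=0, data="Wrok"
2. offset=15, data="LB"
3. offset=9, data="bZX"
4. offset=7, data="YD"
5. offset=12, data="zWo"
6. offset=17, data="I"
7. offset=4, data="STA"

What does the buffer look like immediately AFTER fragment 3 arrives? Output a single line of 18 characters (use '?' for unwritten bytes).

Answer: Wrok?????bZX???LB?

Derivation:
Fragment 1: offset=0 data="Wrok" -> buffer=Wrok??????????????
Fragment 2: offset=15 data="LB" -> buffer=Wrok???????????LB?
Fragment 3: offset=9 data="bZX" -> buffer=Wrok?????bZX???LB?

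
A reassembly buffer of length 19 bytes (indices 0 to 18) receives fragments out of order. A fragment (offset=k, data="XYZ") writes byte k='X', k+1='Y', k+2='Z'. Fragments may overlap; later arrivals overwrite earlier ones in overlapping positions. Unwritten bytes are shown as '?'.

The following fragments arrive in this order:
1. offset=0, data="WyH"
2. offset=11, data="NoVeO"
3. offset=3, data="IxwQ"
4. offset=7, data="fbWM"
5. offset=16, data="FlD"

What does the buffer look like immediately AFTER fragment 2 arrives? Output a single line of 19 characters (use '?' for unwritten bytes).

Answer: WyH????????NoVeO???

Derivation:
Fragment 1: offset=0 data="WyH" -> buffer=WyH????????????????
Fragment 2: offset=11 data="NoVeO" -> buffer=WyH????????NoVeO???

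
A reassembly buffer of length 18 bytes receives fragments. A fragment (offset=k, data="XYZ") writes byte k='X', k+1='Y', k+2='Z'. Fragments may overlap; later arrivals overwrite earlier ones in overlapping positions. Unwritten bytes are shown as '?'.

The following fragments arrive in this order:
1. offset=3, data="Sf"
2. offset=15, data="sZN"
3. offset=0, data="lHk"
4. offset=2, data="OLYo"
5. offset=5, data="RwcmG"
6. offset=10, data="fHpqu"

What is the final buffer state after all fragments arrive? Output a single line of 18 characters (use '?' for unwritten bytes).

Fragment 1: offset=3 data="Sf" -> buffer=???Sf?????????????
Fragment 2: offset=15 data="sZN" -> buffer=???Sf??????????sZN
Fragment 3: offset=0 data="lHk" -> buffer=lHkSf??????????sZN
Fragment 4: offset=2 data="OLYo" -> buffer=lHOLYo?????????sZN
Fragment 5: offset=5 data="RwcmG" -> buffer=lHOLYRwcmG?????sZN
Fragment 6: offset=10 data="fHpqu" -> buffer=lHOLYRwcmGfHpqusZN

Answer: lHOLYRwcmGfHpqusZN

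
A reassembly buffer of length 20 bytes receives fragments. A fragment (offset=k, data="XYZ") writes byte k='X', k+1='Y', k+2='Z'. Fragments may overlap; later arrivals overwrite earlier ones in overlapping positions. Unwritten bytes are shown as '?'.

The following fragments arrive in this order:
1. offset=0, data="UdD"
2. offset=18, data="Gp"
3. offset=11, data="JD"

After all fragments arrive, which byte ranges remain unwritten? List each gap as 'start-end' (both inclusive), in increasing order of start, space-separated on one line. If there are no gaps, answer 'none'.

Fragment 1: offset=0 len=3
Fragment 2: offset=18 len=2
Fragment 3: offset=11 len=2
Gaps: 3-10 13-17

Answer: 3-10 13-17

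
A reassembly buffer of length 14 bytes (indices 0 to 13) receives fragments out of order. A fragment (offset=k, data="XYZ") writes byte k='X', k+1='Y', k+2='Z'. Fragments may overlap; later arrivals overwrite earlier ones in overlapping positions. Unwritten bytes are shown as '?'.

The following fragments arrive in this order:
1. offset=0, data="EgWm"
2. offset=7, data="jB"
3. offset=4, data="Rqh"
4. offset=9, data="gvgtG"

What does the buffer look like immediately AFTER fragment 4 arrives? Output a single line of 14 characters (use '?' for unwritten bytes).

Fragment 1: offset=0 data="EgWm" -> buffer=EgWm??????????
Fragment 2: offset=7 data="jB" -> buffer=EgWm???jB?????
Fragment 3: offset=4 data="Rqh" -> buffer=EgWmRqhjB?????
Fragment 4: offset=9 data="gvgtG" -> buffer=EgWmRqhjBgvgtG

Answer: EgWmRqhjBgvgtG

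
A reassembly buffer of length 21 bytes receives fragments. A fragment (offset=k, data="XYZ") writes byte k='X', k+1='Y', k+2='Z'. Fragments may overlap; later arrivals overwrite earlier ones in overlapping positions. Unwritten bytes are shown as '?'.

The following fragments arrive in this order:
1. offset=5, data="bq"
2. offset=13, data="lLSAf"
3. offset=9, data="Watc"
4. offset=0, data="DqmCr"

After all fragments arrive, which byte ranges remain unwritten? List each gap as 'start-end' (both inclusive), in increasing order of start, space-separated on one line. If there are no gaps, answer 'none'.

Answer: 7-8 18-20

Derivation:
Fragment 1: offset=5 len=2
Fragment 2: offset=13 len=5
Fragment 3: offset=9 len=4
Fragment 4: offset=0 len=5
Gaps: 7-8 18-20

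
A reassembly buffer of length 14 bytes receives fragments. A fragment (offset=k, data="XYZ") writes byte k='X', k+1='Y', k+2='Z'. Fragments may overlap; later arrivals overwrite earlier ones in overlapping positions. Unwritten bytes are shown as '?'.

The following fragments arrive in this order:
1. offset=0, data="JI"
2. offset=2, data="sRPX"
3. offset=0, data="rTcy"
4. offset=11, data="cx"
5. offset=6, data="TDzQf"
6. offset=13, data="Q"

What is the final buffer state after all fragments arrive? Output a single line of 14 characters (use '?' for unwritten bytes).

Fragment 1: offset=0 data="JI" -> buffer=JI????????????
Fragment 2: offset=2 data="sRPX" -> buffer=JIsRPX????????
Fragment 3: offset=0 data="rTcy" -> buffer=rTcyPX????????
Fragment 4: offset=11 data="cx" -> buffer=rTcyPX?????cx?
Fragment 5: offset=6 data="TDzQf" -> buffer=rTcyPXTDzQfcx?
Fragment 6: offset=13 data="Q" -> buffer=rTcyPXTDzQfcxQ

Answer: rTcyPXTDzQfcxQ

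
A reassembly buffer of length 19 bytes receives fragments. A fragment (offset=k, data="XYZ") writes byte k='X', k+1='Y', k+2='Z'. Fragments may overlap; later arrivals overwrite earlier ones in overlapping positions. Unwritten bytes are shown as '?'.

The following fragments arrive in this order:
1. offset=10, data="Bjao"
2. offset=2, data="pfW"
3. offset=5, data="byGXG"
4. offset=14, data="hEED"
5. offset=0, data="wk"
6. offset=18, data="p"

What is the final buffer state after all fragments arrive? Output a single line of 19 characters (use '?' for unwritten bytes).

Fragment 1: offset=10 data="Bjao" -> buffer=??????????Bjao?????
Fragment 2: offset=2 data="pfW" -> buffer=??pfW?????Bjao?????
Fragment 3: offset=5 data="byGXG" -> buffer=??pfWbyGXGBjao?????
Fragment 4: offset=14 data="hEED" -> buffer=??pfWbyGXGBjaohEED?
Fragment 5: offset=0 data="wk" -> buffer=wkpfWbyGXGBjaohEED?
Fragment 6: offset=18 data="p" -> buffer=wkpfWbyGXGBjaohEEDp

Answer: wkpfWbyGXGBjaohEEDp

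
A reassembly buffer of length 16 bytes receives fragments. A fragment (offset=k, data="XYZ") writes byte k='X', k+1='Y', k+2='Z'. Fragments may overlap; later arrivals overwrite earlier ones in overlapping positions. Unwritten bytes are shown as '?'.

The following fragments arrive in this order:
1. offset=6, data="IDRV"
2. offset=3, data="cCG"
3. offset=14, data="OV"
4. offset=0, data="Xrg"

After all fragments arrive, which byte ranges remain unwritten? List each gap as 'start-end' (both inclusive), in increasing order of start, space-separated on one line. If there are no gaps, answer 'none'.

Fragment 1: offset=6 len=4
Fragment 2: offset=3 len=3
Fragment 3: offset=14 len=2
Fragment 4: offset=0 len=3
Gaps: 10-13

Answer: 10-13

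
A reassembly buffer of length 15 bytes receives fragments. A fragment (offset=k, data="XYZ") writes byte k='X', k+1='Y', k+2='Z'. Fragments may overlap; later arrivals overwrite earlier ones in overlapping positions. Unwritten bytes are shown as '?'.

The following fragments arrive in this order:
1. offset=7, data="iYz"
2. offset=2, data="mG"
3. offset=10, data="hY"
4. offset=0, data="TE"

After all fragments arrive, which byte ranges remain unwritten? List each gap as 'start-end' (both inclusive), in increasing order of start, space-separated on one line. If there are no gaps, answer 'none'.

Answer: 4-6 12-14

Derivation:
Fragment 1: offset=7 len=3
Fragment 2: offset=2 len=2
Fragment 3: offset=10 len=2
Fragment 4: offset=0 len=2
Gaps: 4-6 12-14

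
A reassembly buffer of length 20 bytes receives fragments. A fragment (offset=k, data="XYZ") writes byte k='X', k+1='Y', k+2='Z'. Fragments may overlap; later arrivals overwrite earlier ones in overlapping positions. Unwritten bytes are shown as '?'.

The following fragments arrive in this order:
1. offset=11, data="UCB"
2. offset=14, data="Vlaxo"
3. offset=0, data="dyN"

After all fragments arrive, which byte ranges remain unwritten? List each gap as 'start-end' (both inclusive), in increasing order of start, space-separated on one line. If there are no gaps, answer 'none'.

Answer: 3-10 19-19

Derivation:
Fragment 1: offset=11 len=3
Fragment 2: offset=14 len=5
Fragment 3: offset=0 len=3
Gaps: 3-10 19-19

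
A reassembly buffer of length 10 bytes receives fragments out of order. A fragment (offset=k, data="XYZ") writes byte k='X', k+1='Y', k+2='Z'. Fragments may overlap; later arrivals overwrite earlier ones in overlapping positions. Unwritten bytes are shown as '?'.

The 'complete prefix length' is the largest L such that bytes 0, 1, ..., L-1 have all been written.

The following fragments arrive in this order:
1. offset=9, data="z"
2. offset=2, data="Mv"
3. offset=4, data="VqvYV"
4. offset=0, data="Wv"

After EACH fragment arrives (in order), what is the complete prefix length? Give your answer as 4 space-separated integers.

Fragment 1: offset=9 data="z" -> buffer=?????????z -> prefix_len=0
Fragment 2: offset=2 data="Mv" -> buffer=??Mv?????z -> prefix_len=0
Fragment 3: offset=4 data="VqvYV" -> buffer=??MvVqvYVz -> prefix_len=0
Fragment 4: offset=0 data="Wv" -> buffer=WvMvVqvYVz -> prefix_len=10

Answer: 0 0 0 10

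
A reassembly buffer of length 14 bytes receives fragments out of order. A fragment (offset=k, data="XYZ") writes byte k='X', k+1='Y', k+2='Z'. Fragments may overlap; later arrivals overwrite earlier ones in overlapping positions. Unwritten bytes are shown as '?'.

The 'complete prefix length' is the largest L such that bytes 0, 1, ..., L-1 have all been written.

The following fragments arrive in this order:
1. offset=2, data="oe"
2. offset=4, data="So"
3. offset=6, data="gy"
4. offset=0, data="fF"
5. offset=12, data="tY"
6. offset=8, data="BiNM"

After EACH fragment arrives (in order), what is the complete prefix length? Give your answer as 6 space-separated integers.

Fragment 1: offset=2 data="oe" -> buffer=??oe?????????? -> prefix_len=0
Fragment 2: offset=4 data="So" -> buffer=??oeSo???????? -> prefix_len=0
Fragment 3: offset=6 data="gy" -> buffer=??oeSogy?????? -> prefix_len=0
Fragment 4: offset=0 data="fF" -> buffer=fFoeSogy?????? -> prefix_len=8
Fragment 5: offset=12 data="tY" -> buffer=fFoeSogy????tY -> prefix_len=8
Fragment 6: offset=8 data="BiNM" -> buffer=fFoeSogyBiNMtY -> prefix_len=14

Answer: 0 0 0 8 8 14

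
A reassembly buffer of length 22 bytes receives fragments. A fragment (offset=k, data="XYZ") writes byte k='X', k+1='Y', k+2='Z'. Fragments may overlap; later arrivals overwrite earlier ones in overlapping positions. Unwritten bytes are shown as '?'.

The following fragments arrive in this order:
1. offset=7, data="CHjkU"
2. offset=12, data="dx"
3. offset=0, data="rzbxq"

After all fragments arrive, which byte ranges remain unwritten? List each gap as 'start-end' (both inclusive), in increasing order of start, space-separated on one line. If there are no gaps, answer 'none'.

Fragment 1: offset=7 len=5
Fragment 2: offset=12 len=2
Fragment 3: offset=0 len=5
Gaps: 5-6 14-21

Answer: 5-6 14-21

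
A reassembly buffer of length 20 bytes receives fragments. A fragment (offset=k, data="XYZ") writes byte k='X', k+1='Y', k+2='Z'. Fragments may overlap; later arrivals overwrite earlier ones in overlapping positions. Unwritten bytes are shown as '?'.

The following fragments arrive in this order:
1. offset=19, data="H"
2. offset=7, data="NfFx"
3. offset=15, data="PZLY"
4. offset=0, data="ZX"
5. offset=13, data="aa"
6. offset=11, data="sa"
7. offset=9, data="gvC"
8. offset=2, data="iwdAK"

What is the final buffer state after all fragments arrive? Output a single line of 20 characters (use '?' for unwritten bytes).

Answer: ZXiwdAKNfgvCaaaPZLYH

Derivation:
Fragment 1: offset=19 data="H" -> buffer=???????????????????H
Fragment 2: offset=7 data="NfFx" -> buffer=???????NfFx????????H
Fragment 3: offset=15 data="PZLY" -> buffer=???????NfFx????PZLYH
Fragment 4: offset=0 data="ZX" -> buffer=ZX?????NfFx????PZLYH
Fragment 5: offset=13 data="aa" -> buffer=ZX?????NfFx??aaPZLYH
Fragment 6: offset=11 data="sa" -> buffer=ZX?????NfFxsaaaPZLYH
Fragment 7: offset=9 data="gvC" -> buffer=ZX?????NfgvCaaaPZLYH
Fragment 8: offset=2 data="iwdAK" -> buffer=ZXiwdAKNfgvCaaaPZLYH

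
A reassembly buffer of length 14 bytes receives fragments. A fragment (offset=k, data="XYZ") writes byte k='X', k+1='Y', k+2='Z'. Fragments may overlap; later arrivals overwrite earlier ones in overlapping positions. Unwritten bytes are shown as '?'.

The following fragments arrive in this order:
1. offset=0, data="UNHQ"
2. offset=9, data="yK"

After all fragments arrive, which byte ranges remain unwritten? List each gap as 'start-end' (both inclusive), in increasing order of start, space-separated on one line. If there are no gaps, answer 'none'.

Fragment 1: offset=0 len=4
Fragment 2: offset=9 len=2
Gaps: 4-8 11-13

Answer: 4-8 11-13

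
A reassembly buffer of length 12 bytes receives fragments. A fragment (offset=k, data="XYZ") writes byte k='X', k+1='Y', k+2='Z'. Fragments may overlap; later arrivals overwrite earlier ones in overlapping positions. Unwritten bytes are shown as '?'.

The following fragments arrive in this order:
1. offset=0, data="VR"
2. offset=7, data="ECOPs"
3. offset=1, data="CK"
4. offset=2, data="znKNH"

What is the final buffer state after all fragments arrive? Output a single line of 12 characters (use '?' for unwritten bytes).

Answer: VCznKNHECOPs

Derivation:
Fragment 1: offset=0 data="VR" -> buffer=VR??????????
Fragment 2: offset=7 data="ECOPs" -> buffer=VR?????ECOPs
Fragment 3: offset=1 data="CK" -> buffer=VCK????ECOPs
Fragment 4: offset=2 data="znKNH" -> buffer=VCznKNHECOPs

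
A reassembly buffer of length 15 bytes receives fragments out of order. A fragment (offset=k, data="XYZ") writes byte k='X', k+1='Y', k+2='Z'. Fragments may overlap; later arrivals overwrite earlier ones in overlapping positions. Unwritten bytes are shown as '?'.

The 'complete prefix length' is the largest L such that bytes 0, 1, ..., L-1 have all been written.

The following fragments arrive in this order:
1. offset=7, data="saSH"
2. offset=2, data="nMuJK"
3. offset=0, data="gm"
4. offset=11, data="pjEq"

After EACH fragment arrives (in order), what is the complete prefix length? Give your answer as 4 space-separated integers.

Answer: 0 0 11 15

Derivation:
Fragment 1: offset=7 data="saSH" -> buffer=???????saSH???? -> prefix_len=0
Fragment 2: offset=2 data="nMuJK" -> buffer=??nMuJKsaSH???? -> prefix_len=0
Fragment 3: offset=0 data="gm" -> buffer=gmnMuJKsaSH???? -> prefix_len=11
Fragment 4: offset=11 data="pjEq" -> buffer=gmnMuJKsaSHpjEq -> prefix_len=15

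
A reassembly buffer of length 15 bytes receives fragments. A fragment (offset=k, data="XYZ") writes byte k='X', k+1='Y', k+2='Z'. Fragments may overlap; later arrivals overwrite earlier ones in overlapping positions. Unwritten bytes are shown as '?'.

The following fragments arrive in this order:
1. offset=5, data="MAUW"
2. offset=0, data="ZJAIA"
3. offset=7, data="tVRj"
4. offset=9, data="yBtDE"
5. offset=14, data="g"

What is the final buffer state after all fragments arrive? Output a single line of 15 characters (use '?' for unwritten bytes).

Answer: ZJAIAMAtVyBtDEg

Derivation:
Fragment 1: offset=5 data="MAUW" -> buffer=?????MAUW??????
Fragment 2: offset=0 data="ZJAIA" -> buffer=ZJAIAMAUW??????
Fragment 3: offset=7 data="tVRj" -> buffer=ZJAIAMAtVRj????
Fragment 4: offset=9 data="yBtDE" -> buffer=ZJAIAMAtVyBtDE?
Fragment 5: offset=14 data="g" -> buffer=ZJAIAMAtVyBtDEg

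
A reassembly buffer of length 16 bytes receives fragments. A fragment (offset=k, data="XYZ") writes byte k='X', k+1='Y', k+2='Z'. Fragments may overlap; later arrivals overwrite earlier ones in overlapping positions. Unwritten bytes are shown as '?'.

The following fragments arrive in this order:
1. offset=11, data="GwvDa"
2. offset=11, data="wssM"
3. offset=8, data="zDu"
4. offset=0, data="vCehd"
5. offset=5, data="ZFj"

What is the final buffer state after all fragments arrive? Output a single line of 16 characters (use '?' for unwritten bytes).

Fragment 1: offset=11 data="GwvDa" -> buffer=???????????GwvDa
Fragment 2: offset=11 data="wssM" -> buffer=???????????wssMa
Fragment 3: offset=8 data="zDu" -> buffer=????????zDuwssMa
Fragment 4: offset=0 data="vCehd" -> buffer=vCehd???zDuwssMa
Fragment 5: offset=5 data="ZFj" -> buffer=vCehdZFjzDuwssMa

Answer: vCehdZFjzDuwssMa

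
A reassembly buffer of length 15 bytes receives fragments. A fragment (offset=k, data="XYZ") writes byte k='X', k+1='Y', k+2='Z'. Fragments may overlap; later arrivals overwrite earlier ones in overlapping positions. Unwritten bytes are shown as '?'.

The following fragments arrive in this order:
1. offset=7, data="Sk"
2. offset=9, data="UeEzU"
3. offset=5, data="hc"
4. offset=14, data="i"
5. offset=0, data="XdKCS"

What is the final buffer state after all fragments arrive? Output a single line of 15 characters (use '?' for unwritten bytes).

Fragment 1: offset=7 data="Sk" -> buffer=???????Sk??????
Fragment 2: offset=9 data="UeEzU" -> buffer=???????SkUeEzU?
Fragment 3: offset=5 data="hc" -> buffer=?????hcSkUeEzU?
Fragment 4: offset=14 data="i" -> buffer=?????hcSkUeEzUi
Fragment 5: offset=0 data="XdKCS" -> buffer=XdKCShcSkUeEzUi

Answer: XdKCShcSkUeEzUi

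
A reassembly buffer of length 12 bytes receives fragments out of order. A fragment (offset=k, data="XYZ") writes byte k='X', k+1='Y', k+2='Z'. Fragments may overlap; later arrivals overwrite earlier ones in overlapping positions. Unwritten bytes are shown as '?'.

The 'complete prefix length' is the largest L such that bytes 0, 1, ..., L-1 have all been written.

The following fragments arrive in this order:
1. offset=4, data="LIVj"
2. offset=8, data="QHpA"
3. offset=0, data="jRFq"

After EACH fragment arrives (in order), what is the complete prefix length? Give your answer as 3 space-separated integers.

Answer: 0 0 12

Derivation:
Fragment 1: offset=4 data="LIVj" -> buffer=????LIVj???? -> prefix_len=0
Fragment 2: offset=8 data="QHpA" -> buffer=????LIVjQHpA -> prefix_len=0
Fragment 3: offset=0 data="jRFq" -> buffer=jRFqLIVjQHpA -> prefix_len=12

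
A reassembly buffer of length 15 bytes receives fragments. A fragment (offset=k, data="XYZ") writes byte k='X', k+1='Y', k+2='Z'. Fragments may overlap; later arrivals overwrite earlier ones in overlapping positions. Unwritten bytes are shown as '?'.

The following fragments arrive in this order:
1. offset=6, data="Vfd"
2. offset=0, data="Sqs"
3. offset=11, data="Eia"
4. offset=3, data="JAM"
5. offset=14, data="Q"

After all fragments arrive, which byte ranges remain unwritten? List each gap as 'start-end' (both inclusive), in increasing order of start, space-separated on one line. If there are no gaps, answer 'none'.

Answer: 9-10

Derivation:
Fragment 1: offset=6 len=3
Fragment 2: offset=0 len=3
Fragment 3: offset=11 len=3
Fragment 4: offset=3 len=3
Fragment 5: offset=14 len=1
Gaps: 9-10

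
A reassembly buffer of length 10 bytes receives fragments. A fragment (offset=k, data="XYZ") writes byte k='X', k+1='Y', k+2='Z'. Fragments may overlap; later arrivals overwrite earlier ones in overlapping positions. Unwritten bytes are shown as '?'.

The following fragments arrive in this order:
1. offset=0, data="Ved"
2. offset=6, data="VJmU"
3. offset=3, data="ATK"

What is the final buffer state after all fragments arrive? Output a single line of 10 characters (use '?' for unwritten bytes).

Fragment 1: offset=0 data="Ved" -> buffer=Ved???????
Fragment 2: offset=6 data="VJmU" -> buffer=Ved???VJmU
Fragment 3: offset=3 data="ATK" -> buffer=VedATKVJmU

Answer: VedATKVJmU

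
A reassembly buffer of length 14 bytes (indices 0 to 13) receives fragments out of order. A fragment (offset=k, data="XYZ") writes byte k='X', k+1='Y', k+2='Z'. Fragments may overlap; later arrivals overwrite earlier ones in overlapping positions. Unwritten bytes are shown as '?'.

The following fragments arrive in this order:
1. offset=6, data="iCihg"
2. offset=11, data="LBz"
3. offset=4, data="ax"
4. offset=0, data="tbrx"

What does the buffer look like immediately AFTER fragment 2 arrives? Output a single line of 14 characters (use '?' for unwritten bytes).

Fragment 1: offset=6 data="iCihg" -> buffer=??????iCihg???
Fragment 2: offset=11 data="LBz" -> buffer=??????iCihgLBz

Answer: ??????iCihgLBz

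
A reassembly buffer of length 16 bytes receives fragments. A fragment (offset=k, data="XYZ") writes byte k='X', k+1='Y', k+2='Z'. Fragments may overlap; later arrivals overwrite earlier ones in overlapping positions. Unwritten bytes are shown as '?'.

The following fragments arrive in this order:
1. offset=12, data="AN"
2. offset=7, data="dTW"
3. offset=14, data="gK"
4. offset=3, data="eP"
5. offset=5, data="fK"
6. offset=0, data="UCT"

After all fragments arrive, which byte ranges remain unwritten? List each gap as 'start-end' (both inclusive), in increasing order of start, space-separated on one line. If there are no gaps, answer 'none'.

Answer: 10-11

Derivation:
Fragment 1: offset=12 len=2
Fragment 2: offset=7 len=3
Fragment 3: offset=14 len=2
Fragment 4: offset=3 len=2
Fragment 5: offset=5 len=2
Fragment 6: offset=0 len=3
Gaps: 10-11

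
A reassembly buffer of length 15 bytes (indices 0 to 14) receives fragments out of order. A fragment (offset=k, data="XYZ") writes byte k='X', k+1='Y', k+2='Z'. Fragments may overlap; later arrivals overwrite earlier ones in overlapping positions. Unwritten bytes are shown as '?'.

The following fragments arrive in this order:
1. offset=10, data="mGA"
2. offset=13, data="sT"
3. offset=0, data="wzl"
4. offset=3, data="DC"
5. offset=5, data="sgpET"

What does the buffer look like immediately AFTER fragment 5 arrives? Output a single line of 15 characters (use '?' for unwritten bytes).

Answer: wzlDCsgpETmGAsT

Derivation:
Fragment 1: offset=10 data="mGA" -> buffer=??????????mGA??
Fragment 2: offset=13 data="sT" -> buffer=??????????mGAsT
Fragment 3: offset=0 data="wzl" -> buffer=wzl???????mGAsT
Fragment 4: offset=3 data="DC" -> buffer=wzlDC?????mGAsT
Fragment 5: offset=5 data="sgpET" -> buffer=wzlDCsgpETmGAsT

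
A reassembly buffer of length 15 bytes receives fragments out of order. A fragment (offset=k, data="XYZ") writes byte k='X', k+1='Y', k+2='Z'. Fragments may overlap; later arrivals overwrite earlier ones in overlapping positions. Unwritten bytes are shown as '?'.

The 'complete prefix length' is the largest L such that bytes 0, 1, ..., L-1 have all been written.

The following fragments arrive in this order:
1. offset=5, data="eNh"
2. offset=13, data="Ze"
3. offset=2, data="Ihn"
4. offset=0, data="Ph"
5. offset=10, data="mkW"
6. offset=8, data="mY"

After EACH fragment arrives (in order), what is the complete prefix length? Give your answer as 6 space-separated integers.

Answer: 0 0 0 8 8 15

Derivation:
Fragment 1: offset=5 data="eNh" -> buffer=?????eNh??????? -> prefix_len=0
Fragment 2: offset=13 data="Ze" -> buffer=?????eNh?????Ze -> prefix_len=0
Fragment 3: offset=2 data="Ihn" -> buffer=??IhneNh?????Ze -> prefix_len=0
Fragment 4: offset=0 data="Ph" -> buffer=PhIhneNh?????Ze -> prefix_len=8
Fragment 5: offset=10 data="mkW" -> buffer=PhIhneNh??mkWZe -> prefix_len=8
Fragment 6: offset=8 data="mY" -> buffer=PhIhneNhmYmkWZe -> prefix_len=15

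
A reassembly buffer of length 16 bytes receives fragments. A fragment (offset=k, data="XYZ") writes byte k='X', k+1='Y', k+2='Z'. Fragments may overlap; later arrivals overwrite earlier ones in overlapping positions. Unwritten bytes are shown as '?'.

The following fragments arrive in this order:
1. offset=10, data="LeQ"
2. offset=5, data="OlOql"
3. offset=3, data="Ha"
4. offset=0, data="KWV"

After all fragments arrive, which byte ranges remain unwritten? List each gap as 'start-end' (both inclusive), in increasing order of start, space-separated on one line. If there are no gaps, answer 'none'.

Fragment 1: offset=10 len=3
Fragment 2: offset=5 len=5
Fragment 3: offset=3 len=2
Fragment 4: offset=0 len=3
Gaps: 13-15

Answer: 13-15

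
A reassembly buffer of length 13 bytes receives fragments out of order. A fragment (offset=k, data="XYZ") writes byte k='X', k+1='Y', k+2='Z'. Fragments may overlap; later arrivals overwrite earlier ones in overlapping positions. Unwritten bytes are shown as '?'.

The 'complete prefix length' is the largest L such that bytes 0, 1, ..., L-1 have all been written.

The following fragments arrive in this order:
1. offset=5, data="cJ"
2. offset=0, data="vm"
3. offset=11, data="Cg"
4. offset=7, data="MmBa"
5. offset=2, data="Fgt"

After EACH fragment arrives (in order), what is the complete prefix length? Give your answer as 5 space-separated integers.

Answer: 0 2 2 2 13

Derivation:
Fragment 1: offset=5 data="cJ" -> buffer=?????cJ?????? -> prefix_len=0
Fragment 2: offset=0 data="vm" -> buffer=vm???cJ?????? -> prefix_len=2
Fragment 3: offset=11 data="Cg" -> buffer=vm???cJ????Cg -> prefix_len=2
Fragment 4: offset=7 data="MmBa" -> buffer=vm???cJMmBaCg -> prefix_len=2
Fragment 5: offset=2 data="Fgt" -> buffer=vmFgtcJMmBaCg -> prefix_len=13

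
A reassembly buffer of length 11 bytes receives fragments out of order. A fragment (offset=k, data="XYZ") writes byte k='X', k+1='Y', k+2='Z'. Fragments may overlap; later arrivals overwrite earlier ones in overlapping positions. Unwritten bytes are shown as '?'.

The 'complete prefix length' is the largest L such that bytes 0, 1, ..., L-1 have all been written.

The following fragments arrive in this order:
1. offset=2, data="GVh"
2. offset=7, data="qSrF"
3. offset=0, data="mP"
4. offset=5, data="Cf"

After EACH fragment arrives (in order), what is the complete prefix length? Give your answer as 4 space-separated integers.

Fragment 1: offset=2 data="GVh" -> buffer=??GVh?????? -> prefix_len=0
Fragment 2: offset=7 data="qSrF" -> buffer=??GVh??qSrF -> prefix_len=0
Fragment 3: offset=0 data="mP" -> buffer=mPGVh??qSrF -> prefix_len=5
Fragment 4: offset=5 data="Cf" -> buffer=mPGVhCfqSrF -> prefix_len=11

Answer: 0 0 5 11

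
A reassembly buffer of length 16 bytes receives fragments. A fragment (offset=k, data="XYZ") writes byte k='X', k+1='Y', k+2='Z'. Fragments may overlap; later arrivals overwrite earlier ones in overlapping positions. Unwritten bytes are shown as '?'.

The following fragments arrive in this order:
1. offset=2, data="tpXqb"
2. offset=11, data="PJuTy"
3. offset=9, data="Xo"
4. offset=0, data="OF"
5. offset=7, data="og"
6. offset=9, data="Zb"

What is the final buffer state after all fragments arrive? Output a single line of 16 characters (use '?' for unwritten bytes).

Fragment 1: offset=2 data="tpXqb" -> buffer=??tpXqb?????????
Fragment 2: offset=11 data="PJuTy" -> buffer=??tpXqb????PJuTy
Fragment 3: offset=9 data="Xo" -> buffer=??tpXqb??XoPJuTy
Fragment 4: offset=0 data="OF" -> buffer=OFtpXqb??XoPJuTy
Fragment 5: offset=7 data="og" -> buffer=OFtpXqbogXoPJuTy
Fragment 6: offset=9 data="Zb" -> buffer=OFtpXqbogZbPJuTy

Answer: OFtpXqbogZbPJuTy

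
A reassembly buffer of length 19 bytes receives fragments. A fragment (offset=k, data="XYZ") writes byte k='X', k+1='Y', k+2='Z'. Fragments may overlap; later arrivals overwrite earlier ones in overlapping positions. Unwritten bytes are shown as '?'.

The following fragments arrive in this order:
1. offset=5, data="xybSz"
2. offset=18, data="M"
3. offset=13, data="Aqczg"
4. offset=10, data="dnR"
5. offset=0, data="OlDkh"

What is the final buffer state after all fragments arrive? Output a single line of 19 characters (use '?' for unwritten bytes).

Answer: OlDkhxybSzdnRAqczgM

Derivation:
Fragment 1: offset=5 data="xybSz" -> buffer=?????xybSz?????????
Fragment 2: offset=18 data="M" -> buffer=?????xybSz????????M
Fragment 3: offset=13 data="Aqczg" -> buffer=?????xybSz???AqczgM
Fragment 4: offset=10 data="dnR" -> buffer=?????xybSzdnRAqczgM
Fragment 5: offset=0 data="OlDkh" -> buffer=OlDkhxybSzdnRAqczgM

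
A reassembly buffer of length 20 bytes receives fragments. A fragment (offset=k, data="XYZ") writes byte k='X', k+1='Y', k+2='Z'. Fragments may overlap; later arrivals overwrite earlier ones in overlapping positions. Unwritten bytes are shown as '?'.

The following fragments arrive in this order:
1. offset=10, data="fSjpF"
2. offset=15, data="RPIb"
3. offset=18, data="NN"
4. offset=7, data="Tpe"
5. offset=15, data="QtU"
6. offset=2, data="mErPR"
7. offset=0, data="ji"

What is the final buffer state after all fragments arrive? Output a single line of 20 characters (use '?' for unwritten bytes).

Fragment 1: offset=10 data="fSjpF" -> buffer=??????????fSjpF?????
Fragment 2: offset=15 data="RPIb" -> buffer=??????????fSjpFRPIb?
Fragment 3: offset=18 data="NN" -> buffer=??????????fSjpFRPINN
Fragment 4: offset=7 data="Tpe" -> buffer=???????TpefSjpFRPINN
Fragment 5: offset=15 data="QtU" -> buffer=???????TpefSjpFQtUNN
Fragment 6: offset=2 data="mErPR" -> buffer=??mErPRTpefSjpFQtUNN
Fragment 7: offset=0 data="ji" -> buffer=jimErPRTpefSjpFQtUNN

Answer: jimErPRTpefSjpFQtUNN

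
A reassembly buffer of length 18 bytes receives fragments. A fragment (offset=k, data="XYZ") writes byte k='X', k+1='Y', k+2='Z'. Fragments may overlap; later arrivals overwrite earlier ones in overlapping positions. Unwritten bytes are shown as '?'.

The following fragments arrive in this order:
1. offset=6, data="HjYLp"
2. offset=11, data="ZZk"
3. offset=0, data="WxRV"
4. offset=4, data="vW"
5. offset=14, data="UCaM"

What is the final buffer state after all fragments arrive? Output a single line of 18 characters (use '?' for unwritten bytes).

Fragment 1: offset=6 data="HjYLp" -> buffer=??????HjYLp???????
Fragment 2: offset=11 data="ZZk" -> buffer=??????HjYLpZZk????
Fragment 3: offset=0 data="WxRV" -> buffer=WxRV??HjYLpZZk????
Fragment 4: offset=4 data="vW" -> buffer=WxRVvWHjYLpZZk????
Fragment 5: offset=14 data="UCaM" -> buffer=WxRVvWHjYLpZZkUCaM

Answer: WxRVvWHjYLpZZkUCaM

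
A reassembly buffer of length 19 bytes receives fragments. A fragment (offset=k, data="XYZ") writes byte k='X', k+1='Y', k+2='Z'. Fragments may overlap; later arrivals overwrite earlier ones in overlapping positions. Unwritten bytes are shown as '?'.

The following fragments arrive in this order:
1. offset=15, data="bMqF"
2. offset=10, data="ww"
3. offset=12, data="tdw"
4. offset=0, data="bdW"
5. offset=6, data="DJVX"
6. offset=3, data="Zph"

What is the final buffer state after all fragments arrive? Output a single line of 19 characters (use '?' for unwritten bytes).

Answer: bdWZphDJVXwwtdwbMqF

Derivation:
Fragment 1: offset=15 data="bMqF" -> buffer=???????????????bMqF
Fragment 2: offset=10 data="ww" -> buffer=??????????ww???bMqF
Fragment 3: offset=12 data="tdw" -> buffer=??????????wwtdwbMqF
Fragment 4: offset=0 data="bdW" -> buffer=bdW???????wwtdwbMqF
Fragment 5: offset=6 data="DJVX" -> buffer=bdW???DJVXwwtdwbMqF
Fragment 6: offset=3 data="Zph" -> buffer=bdWZphDJVXwwtdwbMqF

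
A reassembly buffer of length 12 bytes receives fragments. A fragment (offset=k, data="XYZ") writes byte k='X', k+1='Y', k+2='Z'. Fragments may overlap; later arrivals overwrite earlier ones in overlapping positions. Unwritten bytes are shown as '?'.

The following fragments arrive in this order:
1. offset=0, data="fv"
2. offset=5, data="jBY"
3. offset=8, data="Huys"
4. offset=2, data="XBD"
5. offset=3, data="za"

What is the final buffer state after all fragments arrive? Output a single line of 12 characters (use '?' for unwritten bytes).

Answer: fvXzajBYHuys

Derivation:
Fragment 1: offset=0 data="fv" -> buffer=fv??????????
Fragment 2: offset=5 data="jBY" -> buffer=fv???jBY????
Fragment 3: offset=8 data="Huys" -> buffer=fv???jBYHuys
Fragment 4: offset=2 data="XBD" -> buffer=fvXBDjBYHuys
Fragment 5: offset=3 data="za" -> buffer=fvXzajBYHuys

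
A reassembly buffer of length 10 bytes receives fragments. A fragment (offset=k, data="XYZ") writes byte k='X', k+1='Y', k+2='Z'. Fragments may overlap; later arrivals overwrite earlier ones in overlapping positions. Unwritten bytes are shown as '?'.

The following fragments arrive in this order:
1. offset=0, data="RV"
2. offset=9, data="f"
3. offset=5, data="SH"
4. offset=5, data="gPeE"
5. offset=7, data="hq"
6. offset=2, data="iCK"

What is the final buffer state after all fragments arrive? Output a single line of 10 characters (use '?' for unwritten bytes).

Fragment 1: offset=0 data="RV" -> buffer=RV????????
Fragment 2: offset=9 data="f" -> buffer=RV???????f
Fragment 3: offset=5 data="SH" -> buffer=RV???SH??f
Fragment 4: offset=5 data="gPeE" -> buffer=RV???gPeEf
Fragment 5: offset=7 data="hq" -> buffer=RV???gPhqf
Fragment 6: offset=2 data="iCK" -> buffer=RViCKgPhqf

Answer: RViCKgPhqf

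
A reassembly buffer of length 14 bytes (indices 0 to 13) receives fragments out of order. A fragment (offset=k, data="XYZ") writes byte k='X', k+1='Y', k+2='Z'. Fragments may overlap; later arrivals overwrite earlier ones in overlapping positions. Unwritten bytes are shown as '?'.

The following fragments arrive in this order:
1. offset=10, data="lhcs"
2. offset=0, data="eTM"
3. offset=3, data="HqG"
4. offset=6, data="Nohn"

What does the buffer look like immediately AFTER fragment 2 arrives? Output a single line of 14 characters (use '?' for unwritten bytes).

Answer: eTM???????lhcs

Derivation:
Fragment 1: offset=10 data="lhcs" -> buffer=??????????lhcs
Fragment 2: offset=0 data="eTM" -> buffer=eTM???????lhcs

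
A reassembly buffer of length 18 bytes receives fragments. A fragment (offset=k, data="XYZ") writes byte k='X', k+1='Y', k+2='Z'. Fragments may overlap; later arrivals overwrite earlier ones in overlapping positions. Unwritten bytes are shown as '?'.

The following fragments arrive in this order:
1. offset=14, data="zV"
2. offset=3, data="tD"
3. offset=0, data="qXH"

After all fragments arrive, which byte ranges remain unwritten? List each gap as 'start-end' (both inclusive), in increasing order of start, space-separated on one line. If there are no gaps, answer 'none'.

Fragment 1: offset=14 len=2
Fragment 2: offset=3 len=2
Fragment 3: offset=0 len=3
Gaps: 5-13 16-17

Answer: 5-13 16-17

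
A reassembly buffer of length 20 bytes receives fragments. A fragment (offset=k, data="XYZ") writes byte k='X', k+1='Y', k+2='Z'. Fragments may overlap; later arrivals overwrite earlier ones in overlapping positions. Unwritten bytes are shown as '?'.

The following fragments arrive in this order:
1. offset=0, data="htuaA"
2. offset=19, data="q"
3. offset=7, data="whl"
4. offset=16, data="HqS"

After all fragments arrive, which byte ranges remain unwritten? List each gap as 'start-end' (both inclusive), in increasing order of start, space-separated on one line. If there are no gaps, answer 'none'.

Answer: 5-6 10-15

Derivation:
Fragment 1: offset=0 len=5
Fragment 2: offset=19 len=1
Fragment 3: offset=7 len=3
Fragment 4: offset=16 len=3
Gaps: 5-6 10-15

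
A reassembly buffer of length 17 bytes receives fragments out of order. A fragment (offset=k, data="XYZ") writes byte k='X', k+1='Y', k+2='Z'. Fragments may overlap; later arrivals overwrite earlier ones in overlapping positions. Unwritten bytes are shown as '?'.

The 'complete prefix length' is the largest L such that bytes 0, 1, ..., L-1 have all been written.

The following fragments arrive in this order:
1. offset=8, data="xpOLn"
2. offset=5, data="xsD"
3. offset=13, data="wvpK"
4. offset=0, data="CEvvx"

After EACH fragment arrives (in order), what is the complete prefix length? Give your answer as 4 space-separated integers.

Answer: 0 0 0 17

Derivation:
Fragment 1: offset=8 data="xpOLn" -> buffer=????????xpOLn???? -> prefix_len=0
Fragment 2: offset=5 data="xsD" -> buffer=?????xsDxpOLn???? -> prefix_len=0
Fragment 3: offset=13 data="wvpK" -> buffer=?????xsDxpOLnwvpK -> prefix_len=0
Fragment 4: offset=0 data="CEvvx" -> buffer=CEvvxxsDxpOLnwvpK -> prefix_len=17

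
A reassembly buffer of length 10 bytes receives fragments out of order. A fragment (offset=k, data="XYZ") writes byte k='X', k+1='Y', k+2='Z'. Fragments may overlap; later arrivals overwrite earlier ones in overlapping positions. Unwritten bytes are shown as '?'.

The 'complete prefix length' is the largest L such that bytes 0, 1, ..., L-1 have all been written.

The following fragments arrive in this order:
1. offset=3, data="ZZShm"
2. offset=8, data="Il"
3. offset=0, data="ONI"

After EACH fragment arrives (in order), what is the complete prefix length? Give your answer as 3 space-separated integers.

Fragment 1: offset=3 data="ZZShm" -> buffer=???ZZShm?? -> prefix_len=0
Fragment 2: offset=8 data="Il" -> buffer=???ZZShmIl -> prefix_len=0
Fragment 3: offset=0 data="ONI" -> buffer=ONIZZShmIl -> prefix_len=10

Answer: 0 0 10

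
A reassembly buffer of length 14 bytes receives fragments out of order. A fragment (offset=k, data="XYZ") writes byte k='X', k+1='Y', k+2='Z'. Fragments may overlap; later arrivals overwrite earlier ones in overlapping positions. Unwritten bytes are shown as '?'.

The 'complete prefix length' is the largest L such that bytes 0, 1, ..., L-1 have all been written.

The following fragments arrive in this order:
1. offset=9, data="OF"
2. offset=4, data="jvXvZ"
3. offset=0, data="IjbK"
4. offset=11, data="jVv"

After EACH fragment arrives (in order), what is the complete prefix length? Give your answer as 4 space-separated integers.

Answer: 0 0 11 14

Derivation:
Fragment 1: offset=9 data="OF" -> buffer=?????????OF??? -> prefix_len=0
Fragment 2: offset=4 data="jvXvZ" -> buffer=????jvXvZOF??? -> prefix_len=0
Fragment 3: offset=0 data="IjbK" -> buffer=IjbKjvXvZOF??? -> prefix_len=11
Fragment 4: offset=11 data="jVv" -> buffer=IjbKjvXvZOFjVv -> prefix_len=14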